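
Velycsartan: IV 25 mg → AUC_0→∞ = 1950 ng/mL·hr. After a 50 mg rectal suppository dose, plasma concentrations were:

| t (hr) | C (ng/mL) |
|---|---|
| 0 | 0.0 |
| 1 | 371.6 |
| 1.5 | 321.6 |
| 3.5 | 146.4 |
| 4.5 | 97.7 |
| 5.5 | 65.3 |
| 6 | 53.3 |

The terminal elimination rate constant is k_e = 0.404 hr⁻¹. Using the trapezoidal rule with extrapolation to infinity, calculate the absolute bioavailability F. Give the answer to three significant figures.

Trapezoidal AUC_0→6 (rectal suppository):
  [0→1]: (0.0+371.6)/2 × 1 = 185.8
  [1→1.5]: (371.6+321.6)/2 × 0.5 = 173.3
  [1.5→3.5]: (321.6+146.4)/2 × 2 = 468.0
  [3.5→4.5]: (146.4+97.7)/2 × 1 = 122.05
  [4.5→5.5]: (97.7+65.3)/2 × 1 = 81.5
  [5.5→6]: (65.3+53.3)/2 × 0.5 = 29.65
  Sum = 1060.3 ng/mL·hr
Tail: C_last/k_e = 53.3/0.404 = 131.931
AUC_0→∞ (rectal suppository) = 1060.3 + 131.931 = 1192.231 ng/mL·hr
F = (AUC_ev/D_ev)/(AUC_iv/D_iv) = (1192.231/50)/(1950/25) = 23.84462/78 = 0.3057

F = 0.306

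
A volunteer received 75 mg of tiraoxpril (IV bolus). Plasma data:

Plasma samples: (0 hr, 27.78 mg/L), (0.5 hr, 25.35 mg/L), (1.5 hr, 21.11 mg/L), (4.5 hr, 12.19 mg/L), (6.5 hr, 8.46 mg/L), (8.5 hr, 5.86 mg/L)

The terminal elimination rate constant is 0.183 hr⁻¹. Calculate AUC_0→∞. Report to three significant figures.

Trapezoidal AUC_0→8.5:
  [0→0.5]: (27.78+25.35)/2 × 0.5 = 13.2825
  [0.5→1.5]: (25.35+21.11)/2 × 1 = 23.23
  [1.5→4.5]: (21.11+12.19)/2 × 3 = 49.95
  [4.5→6.5]: (12.19+8.46)/2 × 2 = 20.65
  [6.5→8.5]: (8.46+5.86)/2 × 2 = 14.32
  Sum = 121.4325 mg/L·hr
Extrapolated tail: C_last / k_e = 5.86 / 0.183 = 32.022
AUC_0→∞ = 121.4325 + 32.022 = 153.4545 mg/L·hr

AUC = 153 mg/L·hr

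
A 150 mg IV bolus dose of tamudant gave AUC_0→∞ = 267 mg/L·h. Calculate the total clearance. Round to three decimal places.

CL = 0.562 L/h

CL = Dose_iv / AUC_0→∞
   = 150 / 267 = 0.561798 L/h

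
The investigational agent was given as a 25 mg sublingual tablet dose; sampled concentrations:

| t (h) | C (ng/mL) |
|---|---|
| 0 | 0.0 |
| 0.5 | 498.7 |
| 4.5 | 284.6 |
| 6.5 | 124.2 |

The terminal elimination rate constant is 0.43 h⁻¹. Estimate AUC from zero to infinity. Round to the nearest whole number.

AUC = 2389 ng/mL·h

Trapezoidal AUC_0→6.5:
  [0→0.5]: (0.0+498.7)/2 × 0.5 = 124.675
  [0.5→4.5]: (498.7+284.6)/2 × 4 = 1566.6
  [4.5→6.5]: (284.6+124.2)/2 × 2 = 408.8
  Sum = 2100.075 ng/mL·h
Extrapolated tail: C_last / k_e = 124.2 / 0.43 = 288.837
AUC_0→∞ = 2100.075 + 288.837 = 2388.912 ng/mL·h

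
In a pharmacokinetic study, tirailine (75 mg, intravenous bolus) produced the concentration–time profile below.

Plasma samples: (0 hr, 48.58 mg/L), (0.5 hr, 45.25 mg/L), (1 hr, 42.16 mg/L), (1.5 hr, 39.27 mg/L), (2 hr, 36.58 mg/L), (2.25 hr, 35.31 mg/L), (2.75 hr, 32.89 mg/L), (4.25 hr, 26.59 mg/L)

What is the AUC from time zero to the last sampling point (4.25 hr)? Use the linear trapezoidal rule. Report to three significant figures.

AUC = 155 mg/L·hr

Trapezoidal AUC_0→4.25:
  [0→0.5]: (48.58+45.25)/2 × 0.5 = 23.4575
  [0.5→1]: (45.25+42.16)/2 × 0.5 = 21.8525
  [1→1.5]: (42.16+39.27)/2 × 0.5 = 20.3575
  [1.5→2]: (39.27+36.58)/2 × 0.5 = 18.9625
  [2→2.25]: (36.58+35.31)/2 × 0.25 = 8.98625
  [2.25→2.75]: (35.31+32.89)/2 × 0.5 = 17.05
  [2.75→4.25]: (32.89+26.59)/2 × 1.5 = 44.61
  Sum = 155.27625 mg/L·hr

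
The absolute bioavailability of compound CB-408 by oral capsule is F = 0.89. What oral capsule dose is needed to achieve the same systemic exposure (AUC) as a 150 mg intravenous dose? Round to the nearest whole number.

For equal systemic exposure: F × D_ev = D_iv
D_ev = D_iv / F = 150 / 0.89 = 168.539 mg

D_oral = 169 mg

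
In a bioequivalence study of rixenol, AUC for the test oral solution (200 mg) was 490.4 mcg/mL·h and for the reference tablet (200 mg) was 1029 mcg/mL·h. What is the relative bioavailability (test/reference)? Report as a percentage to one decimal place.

F_rel = 47.7%

F_rel = (AUC_test/D_test) / (AUC_ref/D_ref)
      = (490.4/200) / (1029/200)
      = 2.452 / 5.145 = 0.4766 = 47.66%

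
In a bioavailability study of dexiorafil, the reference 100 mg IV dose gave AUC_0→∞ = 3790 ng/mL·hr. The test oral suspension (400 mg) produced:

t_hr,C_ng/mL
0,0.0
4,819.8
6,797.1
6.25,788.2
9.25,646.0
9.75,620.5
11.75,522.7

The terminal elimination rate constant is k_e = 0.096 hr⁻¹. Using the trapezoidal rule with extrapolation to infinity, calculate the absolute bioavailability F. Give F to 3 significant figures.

F = 0.825

Trapezoidal AUC_0→11.75 (oral suspension):
  [0→4]: (0.0+819.8)/2 × 4 = 1639.6
  [4→6]: (819.8+797.1)/2 × 2 = 1616.9
  [6→6.25]: (797.1+788.2)/2 × 0.25 = 198.1625
  [6.25→9.25]: (788.2+646.0)/2 × 3 = 2151.3
  [9.25→9.75]: (646.0+620.5)/2 × 0.5 = 316.625
  [9.75→11.75]: (620.5+522.7)/2 × 2 = 1143.2
  Sum = 7065.7875 ng/mL·hr
Tail: C_last/k_e = 522.7/0.096 = 5444.792
AUC_0→∞ (oral suspension) = 7065.7875 + 5444.792 = 12510.5795 ng/mL·hr
F = (AUC_ev/D_ev)/(AUC_iv/D_iv) = (12510.5795/400)/(3790/100) = 31.2764/37.9 = 0.8252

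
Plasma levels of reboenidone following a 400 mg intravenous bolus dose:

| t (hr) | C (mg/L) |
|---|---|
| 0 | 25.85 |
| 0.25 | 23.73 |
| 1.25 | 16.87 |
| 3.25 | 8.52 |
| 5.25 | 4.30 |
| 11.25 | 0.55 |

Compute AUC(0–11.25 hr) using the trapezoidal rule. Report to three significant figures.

AUC = 79.3 mg/L·hr

Trapezoidal AUC_0→11.25:
  [0→0.25]: (25.85+23.73)/2 × 0.25 = 6.1975
  [0.25→1.25]: (23.73+16.87)/2 × 1 = 20.3
  [1.25→3.25]: (16.87+8.52)/2 × 2 = 25.39
  [3.25→5.25]: (8.52+4.30)/2 × 2 = 12.82
  [5.25→11.25]: (4.30+0.55)/2 × 6 = 14.55
  Sum = 79.2575 mg/L·hr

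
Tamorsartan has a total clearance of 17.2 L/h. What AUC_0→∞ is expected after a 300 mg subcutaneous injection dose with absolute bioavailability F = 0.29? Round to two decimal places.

AUC_0→∞ = F × Dose / CL
        = 0.29 × 300 / 17.2 = 5.05814 mg/L·h

AUC = 5.06 mg/L·h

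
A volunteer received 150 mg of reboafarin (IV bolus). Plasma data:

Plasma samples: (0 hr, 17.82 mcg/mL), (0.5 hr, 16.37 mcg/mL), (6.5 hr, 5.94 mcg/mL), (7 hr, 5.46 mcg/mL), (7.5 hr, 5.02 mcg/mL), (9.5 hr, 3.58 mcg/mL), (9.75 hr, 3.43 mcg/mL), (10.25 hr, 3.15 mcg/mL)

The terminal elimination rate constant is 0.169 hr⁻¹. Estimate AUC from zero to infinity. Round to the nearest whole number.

Trapezoidal AUC_0→10.25:
  [0→0.5]: (17.82+16.37)/2 × 0.5 = 8.5475
  [0.5→6.5]: (16.37+5.94)/2 × 6 = 66.93
  [6.5→7]: (5.94+5.46)/2 × 0.5 = 2.85
  [7→7.5]: (5.46+5.02)/2 × 0.5 = 2.62
  [7.5→9.5]: (5.02+3.58)/2 × 2 = 8.6
  [9.5→9.75]: (3.58+3.43)/2 × 0.25 = 0.87625
  [9.75→10.25]: (3.43+3.15)/2 × 0.5 = 1.645
  Sum = 92.06875 mcg/mL·hr
Extrapolated tail: C_last / k_e = 3.15 / 0.169 = 18.639
AUC_0→∞ = 92.06875 + 18.639 = 110.70775 mcg/mL·hr

AUC = 111 mcg/mL·hr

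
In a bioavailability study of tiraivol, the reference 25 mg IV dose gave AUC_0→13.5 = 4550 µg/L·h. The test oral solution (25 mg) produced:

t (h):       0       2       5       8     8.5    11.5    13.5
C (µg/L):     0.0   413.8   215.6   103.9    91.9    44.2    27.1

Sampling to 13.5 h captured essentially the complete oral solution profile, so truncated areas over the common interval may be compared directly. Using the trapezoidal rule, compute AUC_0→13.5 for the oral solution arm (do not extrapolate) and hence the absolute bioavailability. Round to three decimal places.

F = 0.475

Trapezoidal AUC_0→13.5 (oral solution):
  [0→2]: (0.0+413.8)/2 × 2 = 413.8
  [2→5]: (413.8+215.6)/2 × 3 = 944.1
  [5→8]: (215.6+103.9)/2 × 3 = 479.25
  [8→8.5]: (103.9+91.9)/2 × 0.5 = 48.95
  [8.5→11.5]: (91.9+44.2)/2 × 3 = 204.15
  [11.5→13.5]: (44.2+27.1)/2 × 2 = 71.3
  Sum = 2161.55 µg/L·h
F = (AUC_ev/D_ev)/(AUC_iv/D_iv) = (2161.55/25)/(4550/25) = 86.462/182 = 0.4751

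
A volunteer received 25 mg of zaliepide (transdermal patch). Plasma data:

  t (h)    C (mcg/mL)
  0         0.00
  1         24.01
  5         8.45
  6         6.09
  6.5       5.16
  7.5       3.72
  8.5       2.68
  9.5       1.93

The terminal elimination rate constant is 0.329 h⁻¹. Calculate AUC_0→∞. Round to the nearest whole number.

AUC = 103 mcg/mL·h

Trapezoidal AUC_0→9.5:
  [0→1]: (0.00+24.01)/2 × 1 = 12.005
  [1→5]: (24.01+8.45)/2 × 4 = 64.92
  [5→6]: (8.45+6.09)/2 × 1 = 7.27
  [6→6.5]: (6.09+5.16)/2 × 0.5 = 2.8125
  [6.5→7.5]: (5.16+3.72)/2 × 1 = 4.44
  [7.5→8.5]: (3.72+2.68)/2 × 1 = 3.2
  [8.5→9.5]: (2.68+1.93)/2 × 1 = 2.305
  Sum = 96.9525 mcg/mL·h
Extrapolated tail: C_last / k_e = 1.93 / 0.329 = 5.866
AUC_0→∞ = 96.9525 + 5.866 = 102.8185 mcg/mL·h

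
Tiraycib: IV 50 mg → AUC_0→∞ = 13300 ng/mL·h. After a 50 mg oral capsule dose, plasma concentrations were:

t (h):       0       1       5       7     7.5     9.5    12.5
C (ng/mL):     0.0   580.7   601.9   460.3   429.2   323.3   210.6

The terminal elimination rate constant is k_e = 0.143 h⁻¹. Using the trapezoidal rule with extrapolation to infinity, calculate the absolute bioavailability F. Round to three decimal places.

F = 0.524

Trapezoidal AUC_0→12.5 (oral capsule):
  [0→1]: (0.0+580.7)/2 × 1 = 290.35
  [1→5]: (580.7+601.9)/2 × 4 = 2365.2
  [5→7]: (601.9+460.3)/2 × 2 = 1062.2
  [7→7.5]: (460.3+429.2)/2 × 0.5 = 222.375
  [7.5→9.5]: (429.2+323.3)/2 × 2 = 752.5
  [9.5→12.5]: (323.3+210.6)/2 × 3 = 800.85
  Sum = 5493.475 ng/mL·h
Tail: C_last/k_e = 210.6/0.143 = 1472.727
AUC_0→∞ (oral capsule) = 5493.475 + 1472.727 = 6966.202 ng/mL·h
F = (AUC_ev/D_ev)/(AUC_iv/D_iv) = (6966.202/50)/(13300/50) = 139.32404/266 = 0.5238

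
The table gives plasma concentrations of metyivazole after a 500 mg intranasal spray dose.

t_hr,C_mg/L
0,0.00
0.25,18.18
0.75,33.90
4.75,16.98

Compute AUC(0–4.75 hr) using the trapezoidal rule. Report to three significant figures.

AUC = 117 mg/L·hr

Trapezoidal AUC_0→4.75:
  [0→0.25]: (0.00+18.18)/2 × 0.25 = 2.2725
  [0.25→0.75]: (18.18+33.90)/2 × 0.5 = 13.02
  [0.75→4.75]: (33.90+16.98)/2 × 4 = 101.76
  Sum = 117.0525 mg/L·hr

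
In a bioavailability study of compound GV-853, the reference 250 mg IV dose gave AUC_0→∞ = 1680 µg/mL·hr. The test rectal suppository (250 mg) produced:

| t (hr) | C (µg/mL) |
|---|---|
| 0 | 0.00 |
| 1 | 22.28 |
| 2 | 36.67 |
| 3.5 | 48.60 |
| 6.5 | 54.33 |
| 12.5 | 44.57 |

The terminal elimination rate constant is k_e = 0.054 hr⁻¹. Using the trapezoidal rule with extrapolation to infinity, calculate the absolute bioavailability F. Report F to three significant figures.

F = 0.822

Trapezoidal AUC_0→12.5 (rectal suppository):
  [0→1]: (0.00+22.28)/2 × 1 = 11.14
  [1→2]: (22.28+36.67)/2 × 1 = 29.475
  [2→3.5]: (36.67+48.60)/2 × 1.5 = 63.9525
  [3.5→6.5]: (48.60+54.33)/2 × 3 = 154.395
  [6.5→12.5]: (54.33+44.57)/2 × 6 = 296.7
  Sum = 555.6625 µg/mL·hr
Tail: C_last/k_e = 44.57/0.054 = 825.370
AUC_0→∞ (rectal suppository) = 555.6625 + 825.370 = 1381.0325 µg/mL·hr
F = (AUC_ev/D_ev)/(AUC_iv/D_iv) = (1381.0325/250)/(1680/250) = 5.52413/6.72 = 0.8220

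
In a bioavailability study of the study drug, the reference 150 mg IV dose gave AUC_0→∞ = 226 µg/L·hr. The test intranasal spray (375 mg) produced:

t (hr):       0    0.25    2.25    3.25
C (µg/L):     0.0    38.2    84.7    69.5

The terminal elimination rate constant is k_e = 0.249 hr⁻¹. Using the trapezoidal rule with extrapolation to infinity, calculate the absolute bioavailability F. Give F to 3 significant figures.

Trapezoidal AUC_0→3.25 (intranasal spray):
  [0→0.25]: (0.0+38.2)/2 × 0.25 = 4.775
  [0.25→2.25]: (38.2+84.7)/2 × 2 = 122.9
  [2.25→3.25]: (84.7+69.5)/2 × 1 = 77.1
  Sum = 204.775 µg/L·hr
Tail: C_last/k_e = 69.5/0.249 = 279.116
AUC_0→∞ (intranasal spray) = 204.775 + 279.116 = 483.891 µg/L·hr
F = (AUC_ev/D_ev)/(AUC_iv/D_iv) = (483.891/375)/(226/150) = 1.290376/1.50667 = 0.8564

F = 0.856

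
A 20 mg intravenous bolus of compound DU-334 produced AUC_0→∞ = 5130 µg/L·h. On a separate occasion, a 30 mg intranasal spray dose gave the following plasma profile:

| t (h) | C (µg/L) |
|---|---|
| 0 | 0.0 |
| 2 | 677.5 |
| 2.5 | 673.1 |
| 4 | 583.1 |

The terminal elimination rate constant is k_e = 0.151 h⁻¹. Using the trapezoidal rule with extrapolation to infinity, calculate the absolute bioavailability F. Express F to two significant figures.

F = 0.76

Trapezoidal AUC_0→4 (intranasal spray):
  [0→2]: (0.0+677.5)/2 × 2 = 677.5
  [2→2.5]: (677.5+673.1)/2 × 0.5 = 337.65
  [2.5→4]: (673.1+583.1)/2 × 1.5 = 942.15
  Sum = 1957.3 µg/L·h
Tail: C_last/k_e = 583.1/0.151 = 3861.589
AUC_0→∞ (intranasal spray) = 1957.3 + 3861.589 = 5818.889 µg/L·h
F = (AUC_ev/D_ev)/(AUC_iv/D_iv) = (5818.889/30)/(5130/20) = 193.963/256.5 = 0.7562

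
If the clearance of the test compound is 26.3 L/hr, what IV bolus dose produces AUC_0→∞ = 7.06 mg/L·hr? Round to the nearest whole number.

Dose = 186 mg

Dose_iv = CL × AUC_0→∞
     = 26.3 × 7.06 = 185.678 mg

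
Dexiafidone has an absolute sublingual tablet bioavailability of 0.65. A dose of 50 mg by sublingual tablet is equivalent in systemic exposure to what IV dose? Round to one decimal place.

D_iv = 32.5 mg

Systemic exposure from an extravascular dose = F × D_ev, so the equivalent IV dose is F × D_ev.
D_iv = F × D_ev = 0.65 × 50 = 32.5 mg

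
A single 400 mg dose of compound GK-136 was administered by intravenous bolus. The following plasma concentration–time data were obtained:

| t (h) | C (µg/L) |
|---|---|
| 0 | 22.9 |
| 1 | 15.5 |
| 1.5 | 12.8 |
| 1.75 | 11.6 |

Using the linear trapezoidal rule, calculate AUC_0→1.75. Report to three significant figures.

Trapezoidal AUC_0→1.75:
  [0→1]: (22.9+15.5)/2 × 1 = 19.2
  [1→1.5]: (15.5+12.8)/2 × 0.5 = 7.075
  [1.5→1.75]: (12.8+11.6)/2 × 0.25 = 3.05
  Sum = 29.325 µg/L·h

AUC = 29.3 µg/L·h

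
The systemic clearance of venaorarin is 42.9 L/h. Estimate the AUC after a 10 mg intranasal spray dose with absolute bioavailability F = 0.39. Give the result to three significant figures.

AUC = 0.0909 mg/L·h

AUC_0→∞ = F × Dose / CL
        = 0.39 × 10 / 42.9 = 0.0909091 mg/L·h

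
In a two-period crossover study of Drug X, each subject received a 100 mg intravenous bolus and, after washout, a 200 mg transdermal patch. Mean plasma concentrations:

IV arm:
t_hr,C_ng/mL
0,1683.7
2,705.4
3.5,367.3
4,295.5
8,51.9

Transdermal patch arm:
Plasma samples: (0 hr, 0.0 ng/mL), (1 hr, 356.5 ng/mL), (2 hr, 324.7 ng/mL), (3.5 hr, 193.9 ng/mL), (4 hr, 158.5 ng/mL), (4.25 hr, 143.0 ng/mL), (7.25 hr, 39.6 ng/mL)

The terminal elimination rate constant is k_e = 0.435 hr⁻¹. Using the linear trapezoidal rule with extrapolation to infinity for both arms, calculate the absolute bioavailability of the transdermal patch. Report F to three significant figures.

Trapezoidal AUC_0→8 (IV):
  [0→2]: (1683.7+705.4)/2 × 2 = 2389.1
  [2→3.5]: (705.4+367.3)/2 × 1.5 = 804.525
  [3.5→4]: (367.3+295.5)/2 × 0.5 = 165.7
  [4→8]: (295.5+51.9)/2 × 4 = 694.8
  Sum = 4054.125 ng/mL·hr
IV tail: 51.9/0.435 = 119.310; AUC_iv,0→∞ = 4054.125 + 119.310 = 4173.435 ng/mL·hr
Trapezoidal AUC_0→7.25 (transdermal patch):
  [0→1]: (0.0+356.5)/2 × 1 = 178.25
  [1→2]: (356.5+324.7)/2 × 1 = 340.6
  [2→3.5]: (324.7+193.9)/2 × 1.5 = 388.95
  [3.5→4]: (193.9+158.5)/2 × 0.5 = 88.1
  [4→4.25]: (158.5+143.0)/2 × 0.25 = 37.6875
  [4.25→7.25]: (143.0+39.6)/2 × 3 = 273.9
  Sum = 1307.4875 ng/mL·hr
transdermal patch tail: 39.6/0.435 = 91.034; AUC_ev,0→∞ = 1307.4875 + 91.034 = 1398.5215 ng/mL·hr
F = (AUC_ev/D_ev)/(AUC_iv/D_iv) = (1398.5215/200)/(4173.435/100) = 6.9926075/41.73435 = 0.1676

F = 0.168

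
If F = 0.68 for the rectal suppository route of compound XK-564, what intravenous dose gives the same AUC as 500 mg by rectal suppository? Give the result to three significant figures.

D_iv = 340 mg

Systemic exposure from an extravascular dose = F × D_ev, so the equivalent IV dose is F × D_ev.
D_iv = F × D_ev = 0.68 × 500 = 340 mg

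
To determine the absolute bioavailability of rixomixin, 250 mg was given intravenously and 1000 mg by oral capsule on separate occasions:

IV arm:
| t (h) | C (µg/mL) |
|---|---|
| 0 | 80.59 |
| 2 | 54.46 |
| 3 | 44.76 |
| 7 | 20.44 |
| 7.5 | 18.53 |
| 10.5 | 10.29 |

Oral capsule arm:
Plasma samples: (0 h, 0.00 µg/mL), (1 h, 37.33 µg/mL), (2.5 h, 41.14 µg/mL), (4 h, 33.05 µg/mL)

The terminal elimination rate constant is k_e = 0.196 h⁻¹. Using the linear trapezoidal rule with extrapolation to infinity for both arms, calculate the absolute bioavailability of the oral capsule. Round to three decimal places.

F = 0.179

Trapezoidal AUC_0→10.5 (IV):
  [0→2]: (80.59+54.46)/2 × 2 = 135.05
  [2→3]: (54.46+44.76)/2 × 1 = 49.61
  [3→7]: (44.76+20.44)/2 × 4 = 130.4
  [7→7.5]: (20.44+18.53)/2 × 0.5 = 9.7425
  [7.5→10.5]: (18.53+10.29)/2 × 3 = 43.23
  Sum = 368.0325 µg/mL·h
IV tail: 10.29/0.196 = 52.500; AUC_iv,0→∞ = 368.0325 + 52.500 = 420.5325 µg/mL·h
Trapezoidal AUC_0→4 (oral capsule):
  [0→1]: (0.00+37.33)/2 × 1 = 18.665
  [1→2.5]: (37.33+41.14)/2 × 1.5 = 58.8525
  [2.5→4]: (41.14+33.05)/2 × 1.5 = 55.6425
  Sum = 133.16 µg/mL·h
oral capsule tail: 33.05/0.196 = 168.622; AUC_ev,0→∞ = 133.16 + 168.622 = 301.782 µg/mL·h
F = (AUC_ev/D_ev)/(AUC_iv/D_iv) = (301.782/1000)/(420.5325/250) = 0.301782/1.68213 = 0.1794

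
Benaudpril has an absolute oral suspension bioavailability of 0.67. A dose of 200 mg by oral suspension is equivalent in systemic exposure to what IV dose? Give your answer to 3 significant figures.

Systemic exposure from an extravascular dose = F × D_ev, so the equivalent IV dose is F × D_ev.
D_iv = F × D_ev = 0.67 × 200 = 134 mg

D_iv = 134 mg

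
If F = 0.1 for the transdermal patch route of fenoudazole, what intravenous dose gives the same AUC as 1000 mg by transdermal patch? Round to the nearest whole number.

D_iv = 100 mg

Systemic exposure from an extravascular dose = F × D_ev, so the equivalent IV dose is F × D_ev.
D_iv = F × D_ev = 0.1 × 1000 = 100 mg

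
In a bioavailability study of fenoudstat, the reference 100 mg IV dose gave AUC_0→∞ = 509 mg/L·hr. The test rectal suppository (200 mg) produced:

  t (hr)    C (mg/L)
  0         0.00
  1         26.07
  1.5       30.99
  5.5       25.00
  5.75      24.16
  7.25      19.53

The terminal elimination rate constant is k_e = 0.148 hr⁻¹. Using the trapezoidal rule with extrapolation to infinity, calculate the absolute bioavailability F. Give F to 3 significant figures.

F = 0.305

Trapezoidal AUC_0→7.25 (rectal suppository):
  [0→1]: (0.00+26.07)/2 × 1 = 13.035
  [1→1.5]: (26.07+30.99)/2 × 0.5 = 14.265
  [1.5→5.5]: (30.99+25.00)/2 × 4 = 111.98
  [5.5→5.75]: (25.00+24.16)/2 × 0.25 = 6.145
  [5.75→7.25]: (24.16+19.53)/2 × 1.5 = 32.7675
  Sum = 178.1925 mg/L·hr
Tail: C_last/k_e = 19.53/0.148 = 131.959
AUC_0→∞ (rectal suppository) = 178.1925 + 131.959 = 310.1515 mg/L·hr
F = (AUC_ev/D_ev)/(AUC_iv/D_iv) = (310.1515/200)/(509/100) = 1.5507575/5.09 = 0.3047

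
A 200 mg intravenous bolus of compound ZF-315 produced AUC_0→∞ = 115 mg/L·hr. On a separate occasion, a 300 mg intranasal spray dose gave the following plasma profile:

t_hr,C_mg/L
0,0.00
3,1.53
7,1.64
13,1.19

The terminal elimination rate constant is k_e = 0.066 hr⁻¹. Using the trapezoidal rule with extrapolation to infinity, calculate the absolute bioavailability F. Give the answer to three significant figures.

Trapezoidal AUC_0→13 (intranasal spray):
  [0→3]: (0.00+1.53)/2 × 3 = 2.295
  [3→7]: (1.53+1.64)/2 × 4 = 6.34
  [7→13]: (1.64+1.19)/2 × 6 = 8.49
  Sum = 17.125 mg/L·hr
Tail: C_last/k_e = 1.19/0.066 = 18.030
AUC_0→∞ (intranasal spray) = 17.125 + 18.030 = 35.155 mg/L·hr
F = (AUC_ev/D_ev)/(AUC_iv/D_iv) = (35.155/300)/(115/200) = 0.117183/0.575 = 0.2038

F = 0.204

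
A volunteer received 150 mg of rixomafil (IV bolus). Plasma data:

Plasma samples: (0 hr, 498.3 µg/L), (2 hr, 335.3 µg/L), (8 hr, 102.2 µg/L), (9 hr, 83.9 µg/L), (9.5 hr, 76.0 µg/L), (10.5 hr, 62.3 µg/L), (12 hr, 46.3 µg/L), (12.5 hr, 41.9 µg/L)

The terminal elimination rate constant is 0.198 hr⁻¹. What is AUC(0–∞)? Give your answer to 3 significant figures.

AUC = 2660 µg/L·hr

Trapezoidal AUC_0→12.5:
  [0→2]: (498.3+335.3)/2 × 2 = 833.6
  [2→8]: (335.3+102.2)/2 × 6 = 1312.5
  [8→9]: (102.2+83.9)/2 × 1 = 93.05
  [9→9.5]: (83.9+76.0)/2 × 0.5 = 39.975
  [9.5→10.5]: (76.0+62.3)/2 × 1 = 69.15
  [10.5→12]: (62.3+46.3)/2 × 1.5 = 81.45
  [12→12.5]: (46.3+41.9)/2 × 0.5 = 22.05
  Sum = 2451.775 µg/L·hr
Extrapolated tail: C_last / k_e = 41.9 / 0.198 = 211.616
AUC_0→∞ = 2451.775 + 211.616 = 2663.391 µg/L·hr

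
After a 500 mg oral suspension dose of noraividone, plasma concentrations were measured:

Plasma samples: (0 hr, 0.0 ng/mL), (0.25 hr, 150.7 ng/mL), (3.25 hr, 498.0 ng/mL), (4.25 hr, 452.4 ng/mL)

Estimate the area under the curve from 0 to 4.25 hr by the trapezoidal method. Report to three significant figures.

Trapezoidal AUC_0→4.25:
  [0→0.25]: (0.0+150.7)/2 × 0.25 = 18.8375
  [0.25→3.25]: (150.7+498.0)/2 × 3 = 973.05
  [3.25→4.25]: (498.0+452.4)/2 × 1 = 475.2
  Sum = 1467.0875 ng/mL·hr

AUC = 1470 ng/mL·hr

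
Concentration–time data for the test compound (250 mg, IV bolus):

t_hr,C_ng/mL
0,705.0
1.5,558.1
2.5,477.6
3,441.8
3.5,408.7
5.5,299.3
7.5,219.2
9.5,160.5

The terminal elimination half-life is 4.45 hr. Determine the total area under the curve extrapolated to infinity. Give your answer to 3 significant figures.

AUC = 4540 ng/mL·hr

Trapezoidal AUC_0→9.5:
  [0→1.5]: (705.0+558.1)/2 × 1.5 = 947.325
  [1.5→2.5]: (558.1+477.6)/2 × 1 = 517.85
  [2.5→3]: (477.6+441.8)/2 × 0.5 = 229.85
  [3→3.5]: (441.8+408.7)/2 × 0.5 = 212.625
  [3.5→5.5]: (408.7+299.3)/2 × 2 = 708.0
  [5.5→7.5]: (299.3+219.2)/2 × 2 = 518.5
  [7.5→9.5]: (219.2+160.5)/2 × 2 = 379.7
  Sum = 3513.85 ng/mL·hr
k_e = ln2 / t½ = 0.693147 / 4.45 = 0.1558 hr^-1
Extrapolated tail: C_last / k_e = 160.5 / 0.1558 = 1030.167
AUC_0→∞ = 3513.85 + 1030.167 = 4544.017 ng/mL·hr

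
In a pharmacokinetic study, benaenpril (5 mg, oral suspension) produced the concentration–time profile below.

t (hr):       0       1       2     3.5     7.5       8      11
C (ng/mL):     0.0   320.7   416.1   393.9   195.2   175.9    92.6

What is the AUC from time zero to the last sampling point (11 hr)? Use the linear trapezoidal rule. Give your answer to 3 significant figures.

Trapezoidal AUC_0→11:
  [0→1]: (0.0+320.7)/2 × 1 = 160.35
  [1→2]: (320.7+416.1)/2 × 1 = 368.4
  [2→3.5]: (416.1+393.9)/2 × 1.5 = 607.5
  [3.5→7.5]: (393.9+195.2)/2 × 4 = 1178.2
  [7.5→8]: (195.2+175.9)/2 × 0.5 = 92.775
  [8→11]: (175.9+92.6)/2 × 3 = 402.75
  Sum = 2809.975 ng/mL·hr

AUC = 2810 ng/mL·hr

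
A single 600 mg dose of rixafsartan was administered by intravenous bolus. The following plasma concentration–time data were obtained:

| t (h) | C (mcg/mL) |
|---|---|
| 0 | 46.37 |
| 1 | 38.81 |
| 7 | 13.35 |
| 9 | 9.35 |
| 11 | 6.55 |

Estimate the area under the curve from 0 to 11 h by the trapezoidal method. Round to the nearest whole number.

AUC = 238 mcg/mL·h

Trapezoidal AUC_0→11:
  [0→1]: (46.37+38.81)/2 × 1 = 42.59
  [1→7]: (38.81+13.35)/2 × 6 = 156.48
  [7→9]: (13.35+9.35)/2 × 2 = 22.7
  [9→11]: (9.35+6.55)/2 × 2 = 15.9
  Sum = 237.67 mcg/mL·h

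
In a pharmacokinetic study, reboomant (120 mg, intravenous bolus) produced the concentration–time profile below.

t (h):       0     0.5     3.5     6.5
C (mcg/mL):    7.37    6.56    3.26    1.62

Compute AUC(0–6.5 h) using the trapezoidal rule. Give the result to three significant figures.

Trapezoidal AUC_0→6.5:
  [0→0.5]: (7.37+6.56)/2 × 0.5 = 3.4825
  [0.5→3.5]: (6.56+3.26)/2 × 3 = 14.73
  [3.5→6.5]: (3.26+1.62)/2 × 3 = 7.32
  Sum = 25.5325 mcg/mL·h

AUC = 25.5 mcg/mL·h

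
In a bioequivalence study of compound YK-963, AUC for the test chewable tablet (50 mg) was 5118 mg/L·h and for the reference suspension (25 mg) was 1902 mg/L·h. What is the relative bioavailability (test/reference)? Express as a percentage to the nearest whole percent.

F_rel = 135%

F_rel = (AUC_test/D_test) / (AUC_ref/D_ref)
      = (5118/50) / (1902/25)
      = 102.36 / 76.08 = 1.3454 = 134.54%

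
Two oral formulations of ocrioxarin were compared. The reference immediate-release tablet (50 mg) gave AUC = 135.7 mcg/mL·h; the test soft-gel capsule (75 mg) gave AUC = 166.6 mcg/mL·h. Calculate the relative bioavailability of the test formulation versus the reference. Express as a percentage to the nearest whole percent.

F_rel = (AUC_test/D_test) / (AUC_ref/D_ref)
      = (166.6/75) / (135.7/50)
      = 2.22133 / 2.714 = 0.8185 = 81.85%

F_rel = 82%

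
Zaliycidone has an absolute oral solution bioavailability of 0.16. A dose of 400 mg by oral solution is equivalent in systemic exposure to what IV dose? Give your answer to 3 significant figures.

Systemic exposure from an extravascular dose = F × D_ev, so the equivalent IV dose is F × D_ev.
D_iv = F × D_ev = 0.16 × 400 = 64 mg

D_iv = 64.0 mg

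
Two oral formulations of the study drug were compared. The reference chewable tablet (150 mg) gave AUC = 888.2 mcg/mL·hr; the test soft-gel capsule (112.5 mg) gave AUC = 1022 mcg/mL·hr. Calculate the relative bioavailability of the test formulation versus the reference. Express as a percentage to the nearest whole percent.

F_rel = 153%

F_rel = (AUC_test/D_test) / (AUC_ref/D_ref)
      = (1022/112.5) / (888.2/150)
      = 9.08444 / 5.92133 = 1.5342 = 153.42%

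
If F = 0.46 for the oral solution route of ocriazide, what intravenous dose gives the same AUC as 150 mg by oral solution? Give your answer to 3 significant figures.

D_iv = 69.0 mg

Systemic exposure from an extravascular dose = F × D_ev, so the equivalent IV dose is F × D_ev.
D_iv = F × D_ev = 0.46 × 150 = 69 mg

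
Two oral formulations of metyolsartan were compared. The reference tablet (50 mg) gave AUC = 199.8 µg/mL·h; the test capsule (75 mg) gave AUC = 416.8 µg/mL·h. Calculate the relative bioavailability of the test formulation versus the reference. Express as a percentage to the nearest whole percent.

F_rel = 139%

F_rel = (AUC_test/D_test) / (AUC_ref/D_ref)
      = (416.8/75) / (199.8/50)
      = 5.55733 / 3.996 = 1.3907 = 139.07%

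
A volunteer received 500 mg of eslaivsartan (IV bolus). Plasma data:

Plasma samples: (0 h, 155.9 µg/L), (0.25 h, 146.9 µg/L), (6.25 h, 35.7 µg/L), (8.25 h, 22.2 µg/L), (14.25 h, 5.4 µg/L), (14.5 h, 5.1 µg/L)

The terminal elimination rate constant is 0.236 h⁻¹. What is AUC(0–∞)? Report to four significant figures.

AUC = 749.3 µg/L·h

Trapezoidal AUC_0→14.5:
  [0→0.25]: (155.9+146.9)/2 × 0.25 = 37.85
  [0.25→6.25]: (146.9+35.7)/2 × 6 = 547.8
  [6.25→8.25]: (35.7+22.2)/2 × 2 = 57.9
  [8.25→14.25]: (22.2+5.4)/2 × 6 = 82.8
  [14.25→14.5]: (5.4+5.1)/2 × 0.25 = 1.3125
  Sum = 727.6625 µg/L·h
Extrapolated tail: C_last / k_e = 5.1 / 0.236 = 21.610
AUC_0→∞ = 727.6625 + 21.610 = 749.2725 µg/L·h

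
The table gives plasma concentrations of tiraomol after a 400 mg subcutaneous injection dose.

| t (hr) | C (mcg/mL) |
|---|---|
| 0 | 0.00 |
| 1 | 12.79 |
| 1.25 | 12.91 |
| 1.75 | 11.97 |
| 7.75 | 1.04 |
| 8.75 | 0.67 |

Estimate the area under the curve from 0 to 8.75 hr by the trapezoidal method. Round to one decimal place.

AUC = 55.7 mcg/mL·hr

Trapezoidal AUC_0→8.75:
  [0→1]: (0.00+12.79)/2 × 1 = 6.395
  [1→1.25]: (12.79+12.91)/2 × 0.25 = 3.2125
  [1.25→1.75]: (12.91+11.97)/2 × 0.5 = 6.22
  [1.75→7.75]: (11.97+1.04)/2 × 6 = 39.03
  [7.75→8.75]: (1.04+0.67)/2 × 1 = 0.855
  Sum = 55.7125 mcg/mL·hr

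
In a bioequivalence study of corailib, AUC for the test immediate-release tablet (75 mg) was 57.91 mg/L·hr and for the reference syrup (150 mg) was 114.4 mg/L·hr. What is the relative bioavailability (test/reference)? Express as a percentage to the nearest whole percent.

F_rel = 101%

F_rel = (AUC_test/D_test) / (AUC_ref/D_ref)
      = (57.91/75) / (114.4/150)
      = 0.772133 / 0.762667 = 1.0124 = 101.24%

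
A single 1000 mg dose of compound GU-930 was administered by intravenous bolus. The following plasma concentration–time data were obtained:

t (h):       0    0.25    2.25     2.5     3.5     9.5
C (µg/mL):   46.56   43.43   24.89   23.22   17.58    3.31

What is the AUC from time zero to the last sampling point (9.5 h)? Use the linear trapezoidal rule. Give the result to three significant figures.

AUC = 169 µg/mL·h

Trapezoidal AUC_0→9.5:
  [0→0.25]: (46.56+43.43)/2 × 0.25 = 11.24875
  [0.25→2.25]: (43.43+24.89)/2 × 2 = 68.32
  [2.25→2.5]: (24.89+23.22)/2 × 0.25 = 6.01375
  [2.5→3.5]: (23.22+17.58)/2 × 1 = 20.4
  [3.5→9.5]: (17.58+3.31)/2 × 6 = 62.67
  Sum = 168.6525 µg/mL·h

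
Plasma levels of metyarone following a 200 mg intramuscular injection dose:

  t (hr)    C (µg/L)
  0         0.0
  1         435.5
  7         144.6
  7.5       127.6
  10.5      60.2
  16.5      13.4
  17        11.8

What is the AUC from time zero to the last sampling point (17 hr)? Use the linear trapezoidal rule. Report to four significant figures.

AUC = 2535 µg/L·hr

Trapezoidal AUC_0→17:
  [0→1]: (0.0+435.5)/2 × 1 = 217.75
  [1→7]: (435.5+144.6)/2 × 6 = 1740.3
  [7→7.5]: (144.6+127.6)/2 × 0.5 = 68.05
  [7.5→10.5]: (127.6+60.2)/2 × 3 = 281.7
  [10.5→16.5]: (60.2+13.4)/2 × 6 = 220.8
  [16.5→17]: (13.4+11.8)/2 × 0.5 = 6.3
  Sum = 2534.9 µg/L·hr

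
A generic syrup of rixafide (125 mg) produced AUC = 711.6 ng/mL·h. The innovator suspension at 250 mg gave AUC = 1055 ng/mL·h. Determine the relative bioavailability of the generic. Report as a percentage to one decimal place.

F_rel = (AUC_test/D_test) / (AUC_ref/D_ref)
      = (711.6/125) / (1055/250)
      = 5.6928 / 4.22 = 1.3490 = 134.90%

F_rel = 134.9%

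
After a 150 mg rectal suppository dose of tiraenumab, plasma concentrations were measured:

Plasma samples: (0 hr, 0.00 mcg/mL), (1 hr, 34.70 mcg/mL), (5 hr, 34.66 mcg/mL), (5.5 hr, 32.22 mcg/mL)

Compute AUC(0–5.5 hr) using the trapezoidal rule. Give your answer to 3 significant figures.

Trapezoidal AUC_0→5.5:
  [0→1]: (0.00+34.70)/2 × 1 = 17.35
  [1→5]: (34.70+34.66)/2 × 4 = 138.72
  [5→5.5]: (34.66+32.22)/2 × 0.5 = 16.72
  Sum = 172.79 mcg/mL·hr

AUC = 173 mcg/mL·hr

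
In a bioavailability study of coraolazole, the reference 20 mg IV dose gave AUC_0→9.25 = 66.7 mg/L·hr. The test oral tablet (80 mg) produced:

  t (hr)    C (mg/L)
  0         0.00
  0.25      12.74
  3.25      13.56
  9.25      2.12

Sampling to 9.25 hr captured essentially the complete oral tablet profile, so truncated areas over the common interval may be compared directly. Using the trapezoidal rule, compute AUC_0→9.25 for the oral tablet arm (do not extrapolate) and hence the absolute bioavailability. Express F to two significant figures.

Trapezoidal AUC_0→9.25 (oral tablet):
  [0→0.25]: (0.00+12.74)/2 × 0.25 = 1.5925
  [0.25→3.25]: (12.74+13.56)/2 × 3 = 39.45
  [3.25→9.25]: (13.56+2.12)/2 × 6 = 47.04
  Sum = 88.0825 mg/L·hr
F = (AUC_ev/D_ev)/(AUC_iv/D_iv) = (88.0825/80)/(66.7/20) = 1.10103/3.335 = 0.3301

F = 0.33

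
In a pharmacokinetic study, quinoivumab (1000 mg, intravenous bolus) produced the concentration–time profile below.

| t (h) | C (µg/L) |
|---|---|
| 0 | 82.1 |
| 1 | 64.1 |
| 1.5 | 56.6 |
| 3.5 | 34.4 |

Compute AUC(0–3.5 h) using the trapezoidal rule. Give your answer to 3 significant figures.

Trapezoidal AUC_0→3.5:
  [0→1]: (82.1+64.1)/2 × 1 = 73.1
  [1→1.5]: (64.1+56.6)/2 × 0.5 = 30.175
  [1.5→3.5]: (56.6+34.4)/2 × 2 = 91.0
  Sum = 194.275 µg/L·h

AUC = 194 µg/L·h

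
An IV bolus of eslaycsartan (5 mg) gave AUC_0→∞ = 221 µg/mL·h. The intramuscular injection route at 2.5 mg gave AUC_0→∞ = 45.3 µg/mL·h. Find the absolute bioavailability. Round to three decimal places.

F = (AUC_ev / D_ev) / (AUC_iv / D_iv)
  = (45.3/2.5) / (221/5)
  = 18.12 / 44.2 = 0.4100

F = 0.410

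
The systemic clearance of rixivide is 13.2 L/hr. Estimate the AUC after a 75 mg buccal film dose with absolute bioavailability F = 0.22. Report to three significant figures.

AUC = 1.25 mg/L·hr

AUC_0→∞ = F × Dose / CL
        = 0.22 × 75 / 13.2 = 1.25 mg/L·hr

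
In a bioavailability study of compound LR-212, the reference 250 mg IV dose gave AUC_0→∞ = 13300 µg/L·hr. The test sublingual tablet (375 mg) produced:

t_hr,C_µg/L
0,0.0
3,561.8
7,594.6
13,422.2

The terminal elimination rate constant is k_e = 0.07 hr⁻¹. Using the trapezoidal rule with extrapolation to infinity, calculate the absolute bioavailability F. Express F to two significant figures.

F = 0.61

Trapezoidal AUC_0→13 (sublingual tablet):
  [0→3]: (0.0+561.8)/2 × 3 = 842.7
  [3→7]: (561.8+594.6)/2 × 4 = 2312.8
  [7→13]: (594.6+422.2)/2 × 6 = 3050.4
  Sum = 6205.9 µg/L·hr
Tail: C_last/k_e = 422.2/0.07 = 6031.429
AUC_0→∞ (sublingual tablet) = 6205.9 + 6031.429 = 12237.329 µg/L·hr
F = (AUC_ev/D_ev)/(AUC_iv/D_iv) = (12237.329/375)/(13300/250) = 32.6329/53.2 = 0.6134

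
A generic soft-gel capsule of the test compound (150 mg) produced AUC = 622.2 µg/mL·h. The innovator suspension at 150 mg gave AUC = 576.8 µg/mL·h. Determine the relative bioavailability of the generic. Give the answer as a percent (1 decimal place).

F_rel = (AUC_test/D_test) / (AUC_ref/D_ref)
      = (622.2/150) / (576.8/150)
      = 4.148 / 3.84533 = 1.0787 = 107.87%

F_rel = 107.9%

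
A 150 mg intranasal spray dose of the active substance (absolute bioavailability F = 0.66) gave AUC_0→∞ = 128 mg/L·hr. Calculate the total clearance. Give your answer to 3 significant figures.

CL = 0.773 L/hr

CL = F × Dose / AUC_0→∞
   = 0.66 × 150 / 128 = 0.7734375 L/hr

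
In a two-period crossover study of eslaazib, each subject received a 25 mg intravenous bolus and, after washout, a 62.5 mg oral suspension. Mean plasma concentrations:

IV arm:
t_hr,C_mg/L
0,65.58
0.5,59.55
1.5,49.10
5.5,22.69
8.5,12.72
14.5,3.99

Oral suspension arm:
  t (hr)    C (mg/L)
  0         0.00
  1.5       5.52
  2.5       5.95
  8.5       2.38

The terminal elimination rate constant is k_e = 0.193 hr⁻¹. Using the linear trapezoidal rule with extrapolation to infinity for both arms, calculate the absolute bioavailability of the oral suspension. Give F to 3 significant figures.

Trapezoidal AUC_0→14.5 (IV):
  [0→0.5]: (65.58+59.55)/2 × 0.5 = 31.2825
  [0.5→1.5]: (59.55+49.10)/2 × 1 = 54.325
  [1.5→5.5]: (49.10+22.69)/2 × 4 = 143.58
  [5.5→8.5]: (22.69+12.72)/2 × 3 = 53.115
  [8.5→14.5]: (12.72+3.99)/2 × 6 = 50.13
  Sum = 332.4325 mg/L·hr
IV tail: 3.99/0.193 = 20.674; AUC_iv,0→∞ = 332.4325 + 20.674 = 353.1065 mg/L·hr
Trapezoidal AUC_0→8.5 (oral suspension):
  [0→1.5]: (0.00+5.52)/2 × 1.5 = 4.14
  [1.5→2.5]: (5.52+5.95)/2 × 1 = 5.735
  [2.5→8.5]: (5.95+2.38)/2 × 6 = 24.99
  Sum = 34.865 mg/L·hr
oral suspension tail: 2.38/0.193 = 12.332; AUC_ev,0→∞ = 34.865 + 12.332 = 47.197 mg/L·hr
F = (AUC_ev/D_ev)/(AUC_iv/D_iv) = (47.197/62.5)/(353.1065/25) = 0.755152/14.12426 = 0.0535

F = 0.0535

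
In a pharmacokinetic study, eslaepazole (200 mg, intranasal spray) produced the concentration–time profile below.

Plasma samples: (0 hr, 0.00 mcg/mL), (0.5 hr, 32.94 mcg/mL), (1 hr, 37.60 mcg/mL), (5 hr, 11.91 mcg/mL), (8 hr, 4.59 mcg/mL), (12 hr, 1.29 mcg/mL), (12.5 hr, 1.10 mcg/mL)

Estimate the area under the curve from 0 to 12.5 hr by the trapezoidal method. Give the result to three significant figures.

AUC = 162 mcg/mL·hr

Trapezoidal AUC_0→12.5:
  [0→0.5]: (0.00+32.94)/2 × 0.5 = 8.235
  [0.5→1]: (32.94+37.60)/2 × 0.5 = 17.635
  [1→5]: (37.60+11.91)/2 × 4 = 99.02
  [5→8]: (11.91+4.59)/2 × 3 = 24.75
  [8→12]: (4.59+1.29)/2 × 4 = 11.76
  [12→12.5]: (1.29+1.10)/2 × 0.5 = 0.5975
  Sum = 161.9975 mcg/mL·hr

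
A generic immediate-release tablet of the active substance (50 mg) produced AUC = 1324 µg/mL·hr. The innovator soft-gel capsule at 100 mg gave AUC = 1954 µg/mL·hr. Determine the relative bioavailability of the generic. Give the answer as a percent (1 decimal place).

F_rel = (AUC_test/D_test) / (AUC_ref/D_ref)
      = (1324/50) / (1954/100)
      = 26.48 / 19.54 = 1.3552 = 135.52%

F_rel = 135.5%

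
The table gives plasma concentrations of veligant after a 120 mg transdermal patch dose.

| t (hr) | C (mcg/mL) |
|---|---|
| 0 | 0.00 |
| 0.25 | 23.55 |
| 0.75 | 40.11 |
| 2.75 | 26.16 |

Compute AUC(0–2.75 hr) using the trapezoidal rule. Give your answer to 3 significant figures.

AUC = 85.1 mcg/mL·hr

Trapezoidal AUC_0→2.75:
  [0→0.25]: (0.00+23.55)/2 × 0.25 = 2.94375
  [0.25→0.75]: (23.55+40.11)/2 × 0.5 = 15.915
  [0.75→2.75]: (40.11+26.16)/2 × 2 = 66.27
  Sum = 85.12875 mcg/mL·hr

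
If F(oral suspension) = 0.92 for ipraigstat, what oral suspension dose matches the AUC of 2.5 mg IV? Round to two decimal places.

For equal systemic exposure: F × D_ev = D_iv
D_ev = D_iv / F = 2.5 / 0.92 = 2.71739 mg

D_oral = 2.72 mg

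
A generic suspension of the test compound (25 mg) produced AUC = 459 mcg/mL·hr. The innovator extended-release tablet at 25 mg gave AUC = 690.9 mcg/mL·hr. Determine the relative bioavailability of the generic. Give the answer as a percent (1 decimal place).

F_rel = 66.4%

F_rel = (AUC_test/D_test) / (AUC_ref/D_ref)
      = (459/25) / (690.9/25)
      = 18.36 / 27.636 = 0.6644 = 66.44%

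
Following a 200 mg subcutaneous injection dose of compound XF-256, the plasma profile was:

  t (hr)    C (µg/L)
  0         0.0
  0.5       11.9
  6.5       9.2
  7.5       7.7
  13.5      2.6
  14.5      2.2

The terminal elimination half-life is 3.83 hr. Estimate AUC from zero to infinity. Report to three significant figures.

AUC = 120 µg/L·hr

Trapezoidal AUC_0→14.5:
  [0→0.5]: (0.0+11.9)/2 × 0.5 = 2.975
  [0.5→6.5]: (11.9+9.2)/2 × 6 = 63.3
  [6.5→7.5]: (9.2+7.7)/2 × 1 = 8.45
  [7.5→13.5]: (7.7+2.6)/2 × 6 = 30.9
  [13.5→14.5]: (2.6+2.2)/2 × 1 = 2.4
  Sum = 108.025 µg/L·hr
k_e = ln2 / t½ = 0.693147 / 3.83 = 0.1810 hr^-1
Extrapolated tail: C_last / k_e = 2.2 / 0.181 = 12.155
AUC_0→∞ = 108.025 + 12.155 = 120.18 µg/L·hr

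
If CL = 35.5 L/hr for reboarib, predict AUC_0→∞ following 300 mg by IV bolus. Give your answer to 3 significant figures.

AUC_0→∞ = Dose_iv / CL
        = 300 / 35.5 = 8.4507 mg/L·hr

AUC = 8.45 mg/L·hr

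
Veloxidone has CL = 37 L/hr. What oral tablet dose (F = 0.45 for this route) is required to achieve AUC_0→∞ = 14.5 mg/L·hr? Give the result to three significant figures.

Dose = 1190 mg

Dose = CL × AUC_0→∞ / F
     = 37 × 14.5 / 0.45 = 1192.22 mg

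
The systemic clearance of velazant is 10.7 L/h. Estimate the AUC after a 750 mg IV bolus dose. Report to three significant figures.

AUC_0→∞ = Dose_iv / CL
        = 750 / 10.7 = 70.0935 mg/L·h

AUC = 70.1 mg/L·h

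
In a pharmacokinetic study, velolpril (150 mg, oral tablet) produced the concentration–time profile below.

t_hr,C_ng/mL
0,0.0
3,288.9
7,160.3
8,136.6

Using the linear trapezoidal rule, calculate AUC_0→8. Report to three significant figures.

AUC = 1480 ng/mL·hr

Trapezoidal AUC_0→8:
  [0→3]: (0.0+288.9)/2 × 3 = 433.35
  [3→7]: (288.9+160.3)/2 × 4 = 898.4
  [7→8]: (160.3+136.6)/2 × 1 = 148.45
  Sum = 1480.2 ng/mL·hr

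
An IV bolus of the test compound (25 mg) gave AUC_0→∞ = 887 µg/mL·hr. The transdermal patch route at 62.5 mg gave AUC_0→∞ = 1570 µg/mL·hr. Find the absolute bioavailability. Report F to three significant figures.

F = 0.708

F = (AUC_ev / D_ev) / (AUC_iv / D_iv)
  = (1570/62.5) / (887/25)
  = 25.12 / 35.48 = 0.7080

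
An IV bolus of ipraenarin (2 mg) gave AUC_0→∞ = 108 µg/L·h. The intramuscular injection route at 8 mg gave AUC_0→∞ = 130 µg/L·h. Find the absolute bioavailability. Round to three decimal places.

F = 0.301

F = (AUC_ev / D_ev) / (AUC_iv / D_iv)
  = (130/8) / (108/2)
  = 16.25 / 54 = 0.3009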